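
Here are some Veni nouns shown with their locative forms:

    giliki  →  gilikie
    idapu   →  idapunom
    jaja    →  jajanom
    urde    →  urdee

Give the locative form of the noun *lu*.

The alternation tracks the last vowel of the stem — -e when the last vowel of the stem is a front vowel (*giliki*, *urde*); -nom when the last vowel of the stem is a back vowel (*idapu*, *jaja*).
*lu* — last vowel /u/ (a back vowel) → -nom → *lunom*.

lunom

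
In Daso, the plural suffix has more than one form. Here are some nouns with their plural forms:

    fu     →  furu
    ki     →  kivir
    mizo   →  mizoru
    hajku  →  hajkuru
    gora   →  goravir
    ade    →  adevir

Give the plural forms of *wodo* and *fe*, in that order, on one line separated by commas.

The alternation tracks the last vowel of the stem — -ru when the last vowel of the stem is a rounded vowel (*fu*, *mizo*, *hajku*); -vir when the last vowel of the stem is an unrounded vowel (*ki*, *gora*, *ade*).
Since the last vowel of *wodo* is /o/ (a rounded vowel), it takes -ru, giving *wodoru*.
*fe* — last vowel /e/ (an unrounded vowel) → -vir → *fevir*.

wodoru, fevir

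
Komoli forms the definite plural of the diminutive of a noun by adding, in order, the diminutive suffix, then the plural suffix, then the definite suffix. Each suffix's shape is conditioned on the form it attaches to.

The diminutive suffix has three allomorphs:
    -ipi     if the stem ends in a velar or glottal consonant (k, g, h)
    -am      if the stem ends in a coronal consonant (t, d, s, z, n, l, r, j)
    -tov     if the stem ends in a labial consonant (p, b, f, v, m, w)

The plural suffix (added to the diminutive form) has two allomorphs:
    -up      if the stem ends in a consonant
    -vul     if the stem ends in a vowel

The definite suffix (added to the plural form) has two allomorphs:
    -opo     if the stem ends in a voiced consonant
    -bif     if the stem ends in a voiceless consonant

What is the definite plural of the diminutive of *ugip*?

The final consonant of *ugip* is /p/, which is labial, so the diminutive suffix is -tov, giving *ugiptov*.
Since the final sound of the diminutive form *ugiptov* is /v/ (a consonant), it takes -up, giving *ugiptovup*.
The final consonant of the plural form *ugiptovup* is /p/, which is voiceless, so the definite suffix is -bif, giving *ugiptovupbif*.

ugiptovupbif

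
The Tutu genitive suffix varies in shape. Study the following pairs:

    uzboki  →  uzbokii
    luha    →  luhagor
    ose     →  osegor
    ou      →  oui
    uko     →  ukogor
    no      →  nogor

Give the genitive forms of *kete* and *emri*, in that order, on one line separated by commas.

ketegor, emrii

The pattern is height harmony: -i when the last vowel of the stem is a high vowel (*uzboki*, *ou*); -gor when the last vowel of the stem is a non-high vowel (*luha*, *ose*, *uko*, *no*).
The last vowel of *kete* is /e/, which is a non-high vowel, so the suffix is -gor, giving *ketegor*.
*emri* — last vowel /i/ (a high vowel) → -i → *emrii*.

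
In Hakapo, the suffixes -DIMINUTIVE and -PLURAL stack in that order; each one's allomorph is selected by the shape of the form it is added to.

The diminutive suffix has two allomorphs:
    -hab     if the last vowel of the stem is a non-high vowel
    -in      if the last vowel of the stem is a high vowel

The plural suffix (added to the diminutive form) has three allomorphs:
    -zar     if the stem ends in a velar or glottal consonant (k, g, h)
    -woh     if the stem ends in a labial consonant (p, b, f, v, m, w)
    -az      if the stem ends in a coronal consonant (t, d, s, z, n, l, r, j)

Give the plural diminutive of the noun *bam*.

bamhabwoh

*bam*: last vowel = /a/, a non-high vowel → -hab → *bamhab*.
Since the final consonant of the diminutive form *bamhab* is /b/ (labial), it takes -woh, giving *bamhabwoh*.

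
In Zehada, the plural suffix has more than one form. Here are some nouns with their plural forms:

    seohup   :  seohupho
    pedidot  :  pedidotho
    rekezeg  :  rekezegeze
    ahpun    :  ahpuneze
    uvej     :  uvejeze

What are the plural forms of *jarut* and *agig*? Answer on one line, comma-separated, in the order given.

jarutho, agigeze

The alternation tracks the final consonant of the stem — -ho when the stem ends in a voiceless consonant (*seohup*, *pedidot*); -eze when the stem ends in a voiced consonant (*rekezeg*, *ahpun*, *uvej*).
*jarut* — final consonant /t/ (voiceless) → -ho → *jarutho*.
Since the final consonant of *agig* is /g/ (voiced), it takes -eze, giving *agigeze*.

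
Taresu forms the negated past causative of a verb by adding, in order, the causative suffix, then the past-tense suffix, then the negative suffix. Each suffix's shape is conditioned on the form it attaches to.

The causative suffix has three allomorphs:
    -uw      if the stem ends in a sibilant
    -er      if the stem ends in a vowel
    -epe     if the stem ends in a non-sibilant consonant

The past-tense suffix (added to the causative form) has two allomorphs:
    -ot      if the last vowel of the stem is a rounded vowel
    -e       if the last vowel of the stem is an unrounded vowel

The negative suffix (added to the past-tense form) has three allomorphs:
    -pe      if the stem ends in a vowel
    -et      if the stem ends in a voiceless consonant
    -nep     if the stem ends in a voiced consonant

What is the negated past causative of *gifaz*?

gifazuwotet

*gifaz*: final sound = /z/, a sibilant → -uw → *gifazuw*.
The causative form *gifazuw*: last vowel = /u/, a rounded vowel → -ot → *gifazuwot*.
The past-tense form *gifazuwot* — final sound /t/ (a voiceless consonant) → -et → *gifazuwotet*.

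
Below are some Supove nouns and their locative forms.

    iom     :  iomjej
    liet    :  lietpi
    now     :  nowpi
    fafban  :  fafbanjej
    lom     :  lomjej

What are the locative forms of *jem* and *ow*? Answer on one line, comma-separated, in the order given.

jemjej, owpi

The pattern is nasality of the final consonant: -jej when the stem ends in a nasal (*iom*, *fafban*, *lom*); -pi when the stem ends in a non-nasal consonant (*liet*, *now*).
*jem* — final consonant /m/ (a nasal) → -jej → *jemjej*.
Since the final consonant of *ow* is /w/ (non-nasal), it takes -pi, giving *owpi*.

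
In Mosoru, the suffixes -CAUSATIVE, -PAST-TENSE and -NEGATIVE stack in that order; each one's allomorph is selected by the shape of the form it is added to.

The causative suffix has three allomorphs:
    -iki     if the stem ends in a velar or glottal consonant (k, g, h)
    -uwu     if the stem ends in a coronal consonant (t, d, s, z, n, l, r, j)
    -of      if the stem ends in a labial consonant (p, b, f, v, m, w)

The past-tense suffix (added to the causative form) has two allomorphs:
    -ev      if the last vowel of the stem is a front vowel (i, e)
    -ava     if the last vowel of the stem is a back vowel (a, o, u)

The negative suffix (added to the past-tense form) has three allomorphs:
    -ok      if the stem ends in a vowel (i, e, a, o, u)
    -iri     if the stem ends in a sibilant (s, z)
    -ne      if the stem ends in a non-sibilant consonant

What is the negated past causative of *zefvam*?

*zefvam*: final consonant = /m/, labial → -of → *zefvamof*.
Since the last vowel of the causative form *zefvamof* is /o/ (a back vowel), it takes -ava, giving *zefvamofava*.
The final sound of the past-tense form *zefvamofava* is /a/, which is a vowel, so the negative suffix is -ok, giving *zefvamofavaok*.

zefvamofavaok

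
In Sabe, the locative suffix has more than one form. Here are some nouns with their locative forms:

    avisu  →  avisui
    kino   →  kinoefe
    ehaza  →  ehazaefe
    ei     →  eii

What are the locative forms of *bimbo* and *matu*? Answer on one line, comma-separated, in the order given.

Looking at the last vowel of each stem: -i when the last vowel of the stem is a high vowel (*avisu*, *ei*); -efe when the last vowel of the stem is a non-high vowel (*kino*, *ehaza*).
The last vowel of *bimbo* is /o/, which is a non-high vowel, so the suffix is -efe, giving *bimboefe*.
Since the last vowel of *matu* is /u/ (a high vowel), it takes -i, giving *matui*.

bimboefe, matui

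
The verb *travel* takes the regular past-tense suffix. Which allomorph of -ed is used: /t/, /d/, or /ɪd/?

The stem *travel* ends in a voiced sound other than /d/.
The -ed suffix is realized as /ɪd/ after /t, d/; as /t/ after other voiceless consonants; and as /d/ after other voiced sounds.
So -ed on *travel* is pronounced /d/.

/d/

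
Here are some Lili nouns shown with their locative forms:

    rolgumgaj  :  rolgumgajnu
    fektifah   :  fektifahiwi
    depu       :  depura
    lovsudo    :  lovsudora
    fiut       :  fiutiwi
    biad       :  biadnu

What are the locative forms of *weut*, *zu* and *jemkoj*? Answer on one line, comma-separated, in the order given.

weutiwi, zura, jemkojnu

Looking at the final sound of each stem: -iwi when the stem ends in a voiceless consonant (*fektifah*, *fiut*); -nu when the stem ends in a voiced consonant (*rolgumgaj*, *biad*); -ra when the stem ends in a vowel (*depu*, *lovsudo*).
*weut* — final sound /t/ (a voiceless consonant) → -iwi → *weutiwi*.
*zu*: final sound = /u/, a vowel → -ra → *zura*.
The final sound of *jemkoj* is /j/, which is a voiced consonant, so the suffix is -nu, giving *jemkojnu*.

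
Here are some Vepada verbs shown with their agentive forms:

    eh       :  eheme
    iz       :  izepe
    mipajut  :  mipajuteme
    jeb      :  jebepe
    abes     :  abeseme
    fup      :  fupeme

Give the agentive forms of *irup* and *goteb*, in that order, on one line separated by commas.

irupeme, gotebepe

Looking at the final consonant of each stem: -eme when the stem ends in a voiceless consonant (*eh*, *mipajut*, *abes*, *fup*); -epe when the stem ends in a voiced consonant (*iz*, *jeb*).
*irup*: final consonant = /p/, voiceless → -eme → *irupeme*.
Since the final consonant of *goteb* is /b/ (voiced), it takes -epe, giving *gotebepe*.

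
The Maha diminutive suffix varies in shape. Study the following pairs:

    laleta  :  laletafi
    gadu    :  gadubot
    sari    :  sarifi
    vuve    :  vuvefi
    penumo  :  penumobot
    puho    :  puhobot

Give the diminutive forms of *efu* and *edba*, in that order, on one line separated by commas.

The alternation tracks the last vowel of the stem — -bot when the last vowel of the stem is a rounded vowel (*gadu*, *penumo*, *puho*); -fi when the last vowel of the stem is an unrounded vowel (*laleta*, *sari*, *vuve*).
Since the last vowel of *efu* is /u/ (a rounded vowel), it takes -bot, giving *efubot*.
The last vowel of *edba* is /a/, which is an unrounded vowel, so the suffix is -fi, giving *edbafi*.

efubot, edbafi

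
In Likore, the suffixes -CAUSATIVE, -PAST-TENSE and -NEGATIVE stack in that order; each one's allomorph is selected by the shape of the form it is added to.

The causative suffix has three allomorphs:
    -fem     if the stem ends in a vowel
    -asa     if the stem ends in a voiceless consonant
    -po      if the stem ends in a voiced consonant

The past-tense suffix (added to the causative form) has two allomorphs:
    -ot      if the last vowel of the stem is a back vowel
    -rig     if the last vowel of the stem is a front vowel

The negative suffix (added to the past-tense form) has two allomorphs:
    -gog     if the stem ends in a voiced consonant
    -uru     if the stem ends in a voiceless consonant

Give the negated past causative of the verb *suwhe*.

suwhefemriggog

*suwhe*: final sound = /e/, a vowel → -fem → *suwhefem*.
The causative form *suwhefem*: last vowel = /e/, a front vowel → -rig → *suwhefemrig*.
The final consonant of the past-tense form *suwhefemrig* is /g/, which is voiced, so the negative suffix is -gog, giving *suwhefemriggog*.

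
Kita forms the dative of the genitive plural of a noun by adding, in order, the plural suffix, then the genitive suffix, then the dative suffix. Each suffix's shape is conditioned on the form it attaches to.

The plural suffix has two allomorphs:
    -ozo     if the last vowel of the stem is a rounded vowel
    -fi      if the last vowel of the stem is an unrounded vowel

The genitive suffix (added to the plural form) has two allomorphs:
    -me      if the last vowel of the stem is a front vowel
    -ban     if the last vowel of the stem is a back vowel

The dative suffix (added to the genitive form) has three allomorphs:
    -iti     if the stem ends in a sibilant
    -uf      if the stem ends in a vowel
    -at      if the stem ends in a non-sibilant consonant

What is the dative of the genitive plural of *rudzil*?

Since the last vowel of *rudzil* is /i/ (an unrounded vowel), it takes -fi, giving *rudzilfi*.
The plural form *rudzilfi* — last vowel /i/ (a front vowel) → -me → *rudzilfime*.
The genitive form *rudzilfime* — final sound /e/ (a vowel) → -uf → *rudzilfimeuf*.

rudzilfimeuf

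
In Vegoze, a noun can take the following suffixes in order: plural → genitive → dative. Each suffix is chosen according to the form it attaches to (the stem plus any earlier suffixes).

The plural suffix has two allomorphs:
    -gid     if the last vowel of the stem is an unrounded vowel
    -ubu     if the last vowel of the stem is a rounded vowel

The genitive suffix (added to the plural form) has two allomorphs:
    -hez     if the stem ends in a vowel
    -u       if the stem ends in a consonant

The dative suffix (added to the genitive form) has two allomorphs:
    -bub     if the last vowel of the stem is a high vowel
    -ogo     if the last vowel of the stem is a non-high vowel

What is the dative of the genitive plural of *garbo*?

garboubuhezogo

The last vowel of *garbo* is /o/, which is a rounded vowel, so the plural suffix is -ubu, giving *garboubu*.
The plural form *garboubu*: final sound = /u/, a vowel → -hez → *garboubuhez*.
The last vowel of the genitive form *garboubuhez* is /e/, which is a non-high vowel, so the dative suffix is -ogo, giving *garboubuhezogo*.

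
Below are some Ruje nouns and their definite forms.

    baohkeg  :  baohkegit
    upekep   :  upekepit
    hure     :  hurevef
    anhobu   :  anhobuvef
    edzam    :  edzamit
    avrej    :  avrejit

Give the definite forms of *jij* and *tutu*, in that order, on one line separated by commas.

Looking at the final sound of each stem: -it when the stem ends in a consonant (*baohkeg*, *upekep*, *edzam*, *avrej*); -vef when the stem ends in a vowel (*hure*, *anhobu*).
*jij* — final sound /j/ (a consonant) → -it → *jijit*.
The final sound of *tutu* is /u/, which is a vowel, so the suffix is -vef, giving *tutuvef*.

jijit, tutuvef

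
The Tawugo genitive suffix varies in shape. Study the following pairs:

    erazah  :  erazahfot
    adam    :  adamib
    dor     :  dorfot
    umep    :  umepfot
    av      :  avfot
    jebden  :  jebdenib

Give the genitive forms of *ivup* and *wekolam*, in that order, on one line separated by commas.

ivupfot, wekolamib

The pattern is nasality of the final consonant: -ib when the stem ends in a nasal (*adam*, *jebden*); -fot when the stem ends in a non-nasal consonant (*erazah*, *dor*, *umep*, *av*).
*ivup* — final consonant /p/ (non-nasal) → -fot → *ivupfot*.
*wekolam* — final consonant /m/ (a nasal) → -ib → *wekolamib*.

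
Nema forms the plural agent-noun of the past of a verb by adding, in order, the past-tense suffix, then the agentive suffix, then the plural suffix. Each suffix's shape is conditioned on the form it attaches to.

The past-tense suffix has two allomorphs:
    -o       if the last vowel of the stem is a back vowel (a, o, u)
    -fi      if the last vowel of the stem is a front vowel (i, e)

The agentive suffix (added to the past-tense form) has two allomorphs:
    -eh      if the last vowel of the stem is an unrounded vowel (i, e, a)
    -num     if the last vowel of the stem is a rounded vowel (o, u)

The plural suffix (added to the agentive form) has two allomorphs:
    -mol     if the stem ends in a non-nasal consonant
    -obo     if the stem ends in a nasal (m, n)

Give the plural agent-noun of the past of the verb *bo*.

boonumobo

*bo* — last vowel /o/ (a back vowel) → -o → *boo*.
The past-tense form *boo*: last vowel = /o/, a rounded vowel → -num → *boonum*.
The final consonant of the agentive form *boonum* is /m/, which is a nasal, so the plural suffix is -obo, giving *boonumobo*.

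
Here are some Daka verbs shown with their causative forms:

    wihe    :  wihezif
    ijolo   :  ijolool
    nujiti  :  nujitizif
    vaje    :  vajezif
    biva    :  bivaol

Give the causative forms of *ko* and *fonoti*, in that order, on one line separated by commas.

Looking at the last vowel of each stem: -zif when the last vowel of the stem is a front vowel (*wihe*, *nujiti*, *vaje*); -ol when the last vowel of the stem is a back vowel (*ijolo*, *biva*).
*ko* — last vowel /o/ (a back vowel) → -ol → *kool*.
*fonoti*: last vowel = /i/, a front vowel → -zif → *fonotizif*.

kool, fonotizif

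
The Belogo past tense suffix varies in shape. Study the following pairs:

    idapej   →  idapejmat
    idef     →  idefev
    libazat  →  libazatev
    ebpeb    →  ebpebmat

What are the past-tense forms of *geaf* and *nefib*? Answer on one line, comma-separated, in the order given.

The suffix is conditioned by the final consonant: -ev when the stem ends in a voiceless consonant (*idef*, *libazat*); -mat when the stem ends in a voiced consonant (*idapej*, *ebpeb*).
*geaf*: final consonant = /f/, voiceless → -ev → *geafev*.
Since the final consonant of *nefib* is /b/ (voiced), it takes -mat, giving *nefibmat*.

geafev, nefibmat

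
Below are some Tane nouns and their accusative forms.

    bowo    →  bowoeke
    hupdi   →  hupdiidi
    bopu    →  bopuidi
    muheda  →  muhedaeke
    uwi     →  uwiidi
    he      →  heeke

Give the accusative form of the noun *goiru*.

The suffix is conditioned by the last vowel: -idi when the last vowel of the stem is a high vowel (*hupdi*, *bopu*, *uwi*); -eke when the last vowel of the stem is a non-high vowel (*bowo*, *muheda*, *he*).
*goiru* — last vowel /u/ (a high vowel) → -idi → *goiruidi*.

goiruidi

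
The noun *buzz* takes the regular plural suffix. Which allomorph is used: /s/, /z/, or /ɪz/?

The stem *buzz* ends in a sibilant (/s, z, ʃ, ʒ, tʃ, dʒ/).
The plural suffix surfaces as /ɪz/ after sibilants, /s/ after other voiceless consonants, and /z/ after other voiced sounds.
So the plural -s on *buzz* is pronounced /ɪz/.

/ɪz/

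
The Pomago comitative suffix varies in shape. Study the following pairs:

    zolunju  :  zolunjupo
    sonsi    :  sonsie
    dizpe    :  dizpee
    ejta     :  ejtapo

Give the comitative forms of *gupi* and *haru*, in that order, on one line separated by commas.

gupie, harupo

Looking at the last vowel of each stem: -e when the last vowel of the stem is a front vowel (*sonsi*, *dizpe*); -po when the last vowel of the stem is a back vowel (*zolunju*, *ejta*).
*gupi*: last vowel = /i/, a front vowel → -e → *gupie*.
*haru* — last vowel /u/ (a back vowel) → -po → *harupo*.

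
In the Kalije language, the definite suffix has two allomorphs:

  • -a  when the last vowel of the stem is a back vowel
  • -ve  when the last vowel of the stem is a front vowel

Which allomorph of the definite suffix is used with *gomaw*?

*gomaw* — last vowel /a/ (a back vowel) → -a.

-a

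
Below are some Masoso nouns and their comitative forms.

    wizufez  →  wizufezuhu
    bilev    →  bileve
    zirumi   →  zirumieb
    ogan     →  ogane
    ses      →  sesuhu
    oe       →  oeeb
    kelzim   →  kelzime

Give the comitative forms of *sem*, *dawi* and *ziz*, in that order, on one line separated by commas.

The suffix is conditioned by the final sound: -uhu when the stem ends in a sibilant (*wizufez*, *ses*); -e when the stem ends in a non-sibilant consonant (*bilev*, *ogan*, *kelzim*); -eb when the stem ends in a vowel (*zirumi*, *oe*).
*sem* — final sound /m/ (a non-sibilant consonant) → -e → *seme*.
*dawi*: final sound = /i/, a vowel → -eb → *dawieb*.
*ziz* — final sound /z/ (a sibilant) → -uhu → *zizuhu*.

seme, dawieb, zizuhu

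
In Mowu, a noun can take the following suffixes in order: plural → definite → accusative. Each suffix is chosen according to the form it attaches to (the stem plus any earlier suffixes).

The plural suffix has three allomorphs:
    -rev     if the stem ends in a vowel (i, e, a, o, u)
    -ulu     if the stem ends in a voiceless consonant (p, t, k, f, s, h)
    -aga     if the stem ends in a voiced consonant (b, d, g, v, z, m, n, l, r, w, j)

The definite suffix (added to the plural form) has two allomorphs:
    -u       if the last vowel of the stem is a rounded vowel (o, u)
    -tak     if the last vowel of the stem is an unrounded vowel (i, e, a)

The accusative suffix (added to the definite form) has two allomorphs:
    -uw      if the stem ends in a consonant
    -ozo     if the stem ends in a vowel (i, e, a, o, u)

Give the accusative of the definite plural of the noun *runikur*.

runikuragatakuw

The final sound of *runikur* is /r/, which is a voiced consonant, so the plural suffix is -aga, giving *runikuraga*.
The plural form *runikuraga*: last vowel = /a/, an unrounded vowel → -tak → *runikuragatak*.
The final sound of the definite form *runikuragatak* is /k/, which is a consonant, so the accusative suffix is -uw, giving *runikuragatakuw*.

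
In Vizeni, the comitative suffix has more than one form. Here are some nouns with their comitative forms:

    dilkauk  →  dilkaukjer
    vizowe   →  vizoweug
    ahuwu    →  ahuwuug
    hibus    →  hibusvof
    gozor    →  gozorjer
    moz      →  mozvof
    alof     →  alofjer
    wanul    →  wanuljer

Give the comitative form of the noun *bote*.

The pattern is sibilance of the final sound: -vof when the stem ends in a sibilant (*hibus*, *moz*); -jer when the stem ends in a non-sibilant consonant (*dilkauk*, *gozor*, *alof*, *wanul*); -ug when the stem ends in a vowel (*vizowe*, *ahuwu*).
*bote*: final sound = /e/, a vowel → -ug → *boteug*.

boteug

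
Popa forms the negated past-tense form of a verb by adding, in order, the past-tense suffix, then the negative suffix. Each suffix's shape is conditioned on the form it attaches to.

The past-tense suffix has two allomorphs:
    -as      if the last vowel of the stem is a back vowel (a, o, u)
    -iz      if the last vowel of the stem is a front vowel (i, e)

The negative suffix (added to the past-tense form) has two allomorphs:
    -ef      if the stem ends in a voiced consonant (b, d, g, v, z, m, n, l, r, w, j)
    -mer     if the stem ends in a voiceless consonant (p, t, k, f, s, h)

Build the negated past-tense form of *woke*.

*woke*: last vowel = /e/, a front vowel → -iz → *wokeiz*.
Since the final consonant of the past-tense form *wokeiz* is /z/ (voiced), it takes -ef, giving *wokeizef*.

wokeizef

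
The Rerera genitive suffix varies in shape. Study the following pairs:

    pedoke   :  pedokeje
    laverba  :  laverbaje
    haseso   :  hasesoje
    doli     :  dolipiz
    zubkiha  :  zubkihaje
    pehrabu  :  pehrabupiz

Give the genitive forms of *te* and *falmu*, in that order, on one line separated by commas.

teje, falmupiz

The alternation tracks the last vowel of the stem — -piz when the last vowel of the stem is a high vowel (*doli*, *pehrabu*); -je when the last vowel of the stem is a non-high vowel (*pedoke*, *laverba*, *haseso*, *zubkiha*).
*te*: last vowel = /e/, a non-high vowel → -je → *teje*.
Since the last vowel of *falmu* is /u/ (a high vowel), it takes -piz, giving *falmupiz*.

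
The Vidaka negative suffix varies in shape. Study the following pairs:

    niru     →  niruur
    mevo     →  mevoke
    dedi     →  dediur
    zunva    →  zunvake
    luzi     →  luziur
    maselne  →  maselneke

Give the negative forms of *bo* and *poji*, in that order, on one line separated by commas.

The alternation tracks the last vowel of the stem — -ur when the last vowel of the stem is a high vowel (*niru*, *dedi*, *luzi*); -ke when the last vowel of the stem is a non-high vowel (*mevo*, *zunva*, *maselne*).
Since the last vowel of *bo* is /o/ (a non-high vowel), it takes -ke, giving *boke*.
The last vowel of *poji* is /i/, which is a high vowel, so the suffix is -ur, giving *pojiur*.

boke, pojiur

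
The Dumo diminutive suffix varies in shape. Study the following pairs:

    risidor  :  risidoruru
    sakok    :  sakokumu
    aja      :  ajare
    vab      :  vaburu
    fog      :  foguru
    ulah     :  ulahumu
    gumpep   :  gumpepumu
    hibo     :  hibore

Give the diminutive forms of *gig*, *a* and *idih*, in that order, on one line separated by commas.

giguru, are, idihumu

The alternation tracks the final sound of the stem — -umu when the stem ends in a voiceless consonant (*sakok*, *ulah*, *gumpep*); -uru when the stem ends in a voiced consonant (*risidor*, *vab*, *fog*); -re when the stem ends in a vowel (*aja*, *hibo*).
Since the final sound of *gig* is /g/ (a voiced consonant), it takes -uru, giving *giguru*.
*a*: final sound = /a/, a vowel → -re → *are*.
Since the final sound of *idih* is /h/ (a voiceless consonant), it takes -umu, giving *idihumu*.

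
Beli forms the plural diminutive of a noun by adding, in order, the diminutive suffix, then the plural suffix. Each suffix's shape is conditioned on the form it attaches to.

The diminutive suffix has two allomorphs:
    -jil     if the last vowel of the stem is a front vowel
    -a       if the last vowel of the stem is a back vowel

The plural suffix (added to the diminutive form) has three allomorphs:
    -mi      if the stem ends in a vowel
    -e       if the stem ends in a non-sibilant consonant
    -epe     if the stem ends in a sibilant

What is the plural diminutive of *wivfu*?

wivfuami

*wivfu*: last vowel = /u/, a back vowel → -a → *wivfua*.
The diminutive form *wivfua*: final sound = /a/, a vowel → -mi → *wivfuami*.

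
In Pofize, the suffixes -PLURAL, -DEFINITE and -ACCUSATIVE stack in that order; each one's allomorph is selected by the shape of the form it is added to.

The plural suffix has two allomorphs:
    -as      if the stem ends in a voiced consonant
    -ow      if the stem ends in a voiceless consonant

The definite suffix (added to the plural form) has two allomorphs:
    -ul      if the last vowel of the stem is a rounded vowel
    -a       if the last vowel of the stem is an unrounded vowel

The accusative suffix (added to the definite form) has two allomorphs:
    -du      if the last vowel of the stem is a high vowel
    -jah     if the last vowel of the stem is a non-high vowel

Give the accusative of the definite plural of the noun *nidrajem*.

nidrajemasajah

*nidrajem* — final consonant /m/ (voiced) → -as → *nidrajemas*.
The last vowel of the plural form *nidrajemas* is /a/, which is an unrounded vowel, so the definite suffix is -a, giving *nidrajemasa*.
The definite form *nidrajemasa* — last vowel /a/ (a non-high vowel) → -jah → *nidrajemasajah*.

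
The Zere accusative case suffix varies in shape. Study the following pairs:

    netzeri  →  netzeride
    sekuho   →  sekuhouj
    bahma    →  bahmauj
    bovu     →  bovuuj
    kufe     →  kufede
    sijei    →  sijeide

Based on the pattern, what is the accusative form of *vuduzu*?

vuduzuuj

The pattern is front/back vowel harmony: -de when the last vowel of the stem is a front vowel (*netzeri*, *kufe*, *sijei*); -uj when the last vowel of the stem is a back vowel (*sekuho*, *bahma*, *bovu*).
*vuduzu*: last vowel = /u/, a back vowel → -uj → *vuduzuuj*.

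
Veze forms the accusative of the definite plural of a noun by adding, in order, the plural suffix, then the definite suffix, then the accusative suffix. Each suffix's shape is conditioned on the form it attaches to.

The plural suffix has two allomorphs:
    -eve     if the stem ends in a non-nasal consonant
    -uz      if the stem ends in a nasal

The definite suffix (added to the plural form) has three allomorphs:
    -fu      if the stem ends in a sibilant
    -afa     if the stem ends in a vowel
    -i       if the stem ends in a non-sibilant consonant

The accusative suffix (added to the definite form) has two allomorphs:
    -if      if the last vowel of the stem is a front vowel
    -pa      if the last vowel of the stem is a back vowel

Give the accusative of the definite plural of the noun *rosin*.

rosinuzfupa

The final consonant of *rosin* is /n/, which is a nasal, so the plural suffix is -uz, giving *rosinuz*.
The plural form *rosinuz* — final sound /z/ (a sibilant) → -fu → *rosinuzfu*.
Since the last vowel of the definite form *rosinuzfu* is /u/ (a back vowel), it takes -pa, giving *rosinuzfupa*.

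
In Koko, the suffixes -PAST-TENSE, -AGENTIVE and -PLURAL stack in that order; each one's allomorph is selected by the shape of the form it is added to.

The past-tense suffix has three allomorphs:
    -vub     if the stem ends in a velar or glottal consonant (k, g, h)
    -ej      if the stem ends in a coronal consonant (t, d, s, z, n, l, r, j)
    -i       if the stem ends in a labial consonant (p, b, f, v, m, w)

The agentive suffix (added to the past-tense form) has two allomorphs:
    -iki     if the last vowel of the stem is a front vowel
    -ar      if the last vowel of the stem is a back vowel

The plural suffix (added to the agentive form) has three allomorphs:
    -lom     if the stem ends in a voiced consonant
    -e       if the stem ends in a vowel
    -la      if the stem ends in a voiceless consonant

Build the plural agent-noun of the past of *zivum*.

*zivum*: final consonant = /m/, labial → -i → *zivumi*.
The past-tense form *zivumi*: last vowel = /i/, a front vowel → -iki → *zivumiiki*.
The agentive form *zivumiiki* — final sound /i/ (a vowel) → -e → *zivumiikie*.

zivumiikie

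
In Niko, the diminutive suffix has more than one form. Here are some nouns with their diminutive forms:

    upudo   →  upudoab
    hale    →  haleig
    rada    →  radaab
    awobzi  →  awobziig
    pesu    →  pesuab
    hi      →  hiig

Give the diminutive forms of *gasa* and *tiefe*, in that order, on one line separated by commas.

The pattern is front/back vowel harmony: -ig when the last vowel of the stem is a front vowel (*hale*, *awobzi*, *hi*); -ab when the last vowel of the stem is a back vowel (*upudo*, *rada*, *pesu*).
*gasa* — last vowel /a/ (a back vowel) → -ab → *gasaab*.
The last vowel of *tiefe* is /e/, which is a front vowel, so the suffix is -ig, giving *tiefeig*.

gasaab, tiefeig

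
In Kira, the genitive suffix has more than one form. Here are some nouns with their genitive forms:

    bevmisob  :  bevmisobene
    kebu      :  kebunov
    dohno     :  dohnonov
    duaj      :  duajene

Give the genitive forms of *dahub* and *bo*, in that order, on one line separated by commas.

dahubene, bonov

The suffix is conditioned by the final sound: -ene when the stem ends in a consonant (*bevmisob*, *duaj*); -nov when the stem ends in a vowel (*kebu*, *dohno*).
*dahub* — final sound /b/ (a consonant) → -ene → *dahubene*.
*bo*: final sound = /o/, a vowel → -nov → *bonov*.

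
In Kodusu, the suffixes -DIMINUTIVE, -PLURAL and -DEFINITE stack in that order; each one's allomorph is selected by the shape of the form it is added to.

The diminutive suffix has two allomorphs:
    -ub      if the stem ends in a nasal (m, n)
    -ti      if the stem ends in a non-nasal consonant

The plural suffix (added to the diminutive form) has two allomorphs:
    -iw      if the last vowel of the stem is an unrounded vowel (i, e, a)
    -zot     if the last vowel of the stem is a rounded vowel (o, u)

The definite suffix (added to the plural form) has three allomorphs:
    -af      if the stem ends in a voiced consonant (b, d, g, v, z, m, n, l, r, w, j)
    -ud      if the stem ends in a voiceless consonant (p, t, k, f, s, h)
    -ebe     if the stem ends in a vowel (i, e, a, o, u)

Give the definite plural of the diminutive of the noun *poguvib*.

poguvibtiiwaf

The final consonant of *poguvib* is /b/, which is non-nasal, so the diminutive suffix is -ti, giving *poguvibti*.
The diminutive form *poguvibti* — last vowel /i/ (an unrounded vowel) → -iw → *poguvibtiiw*.
Since the final sound of the plural form *poguvibtiiw* is /w/ (a voiced consonant), it takes -af, giving *poguvibtiiwaf*.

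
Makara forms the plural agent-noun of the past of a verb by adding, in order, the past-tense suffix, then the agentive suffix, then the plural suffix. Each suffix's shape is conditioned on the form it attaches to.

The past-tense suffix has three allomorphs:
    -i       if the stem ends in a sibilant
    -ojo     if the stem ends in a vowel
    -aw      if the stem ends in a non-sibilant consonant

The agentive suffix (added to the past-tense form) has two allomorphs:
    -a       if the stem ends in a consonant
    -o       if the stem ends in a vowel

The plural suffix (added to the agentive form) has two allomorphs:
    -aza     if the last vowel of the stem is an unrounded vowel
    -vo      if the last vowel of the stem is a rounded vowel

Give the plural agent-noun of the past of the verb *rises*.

risesiovo

Since the final sound of *rises* is /s/ (a sibilant), it takes -i, giving *risesi*.
Since the final sound of the past-tense form *risesi* is /i/ (a vowel), it takes -o, giving *risesio*.
Since the last vowel of the agentive form *risesio* is /o/ (a rounded vowel), it takes -vo, giving *risesiovo*.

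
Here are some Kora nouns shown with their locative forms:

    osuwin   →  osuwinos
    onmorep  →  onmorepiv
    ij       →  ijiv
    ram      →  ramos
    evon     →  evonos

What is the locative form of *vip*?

The pattern is nasality of the final consonant: -os when the stem ends in a nasal (*osuwin*, *ram*, *evon*); -iv when the stem ends in a non-nasal consonant (*onmorep*, *ij*).
The final consonant of *vip* is /p/, which is non-nasal, so the suffix is -iv, giving *vipiv*.

vipiv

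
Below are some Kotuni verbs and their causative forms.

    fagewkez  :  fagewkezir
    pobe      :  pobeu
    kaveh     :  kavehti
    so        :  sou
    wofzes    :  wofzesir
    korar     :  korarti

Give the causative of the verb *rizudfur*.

Looking at the final sound of each stem: -ir when the stem ends in a sibilant (*fagewkez*, *wofzes*); -ti when the stem ends in a non-sibilant consonant (*kaveh*, *korar*); -u when the stem ends in a vowel (*pobe*, *so*).
*rizudfur*: final sound = /r/, a non-sibilant consonant → -ti → *rizudfurti*.

rizudfurti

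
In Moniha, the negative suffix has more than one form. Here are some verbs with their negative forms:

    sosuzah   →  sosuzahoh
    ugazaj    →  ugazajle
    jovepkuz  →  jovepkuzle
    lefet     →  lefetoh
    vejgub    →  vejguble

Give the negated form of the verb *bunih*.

bunihoh

Looking at the final consonant of each stem: -oh when the stem ends in a voiceless consonant (*sosuzah*, *lefet*); -le when the stem ends in a voiced consonant (*ugazaj*, *jovepkuz*, *vejgub*).
Since the final consonant of *bunih* is /h/ (voiceless), it takes -oh, giving *bunihoh*.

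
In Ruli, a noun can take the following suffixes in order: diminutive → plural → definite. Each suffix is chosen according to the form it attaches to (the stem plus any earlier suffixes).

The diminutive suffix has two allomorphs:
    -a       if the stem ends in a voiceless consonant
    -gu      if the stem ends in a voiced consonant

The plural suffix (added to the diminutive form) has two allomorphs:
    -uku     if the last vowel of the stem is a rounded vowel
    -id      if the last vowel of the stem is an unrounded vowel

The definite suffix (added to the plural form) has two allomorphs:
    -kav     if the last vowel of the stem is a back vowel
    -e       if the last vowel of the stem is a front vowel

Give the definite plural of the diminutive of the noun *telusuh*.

telusuhaide

*telusuh* — final consonant /h/ (voiceless) → -a → *telusuha*.
The diminutive form *telusuha* — last vowel /a/ (an unrounded vowel) → -id → *telusuhaid*.
The plural form *telusuhaid*: last vowel = /i/, a front vowel → -e → *telusuhaide*.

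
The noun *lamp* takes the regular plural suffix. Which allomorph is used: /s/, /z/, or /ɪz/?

The stem *lamp* ends in a voiceless non-sibilant consonant.
The plural suffix surfaces as /ɪz/ after sibilants, /s/ after other voiceless consonants, and /z/ after other voiced sounds.
So the plural -s on *lamp* is pronounced /s/.

/s/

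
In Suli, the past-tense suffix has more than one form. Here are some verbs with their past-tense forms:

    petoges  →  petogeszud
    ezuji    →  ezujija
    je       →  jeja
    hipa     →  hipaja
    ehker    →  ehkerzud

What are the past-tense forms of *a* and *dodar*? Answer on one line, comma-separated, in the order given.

The alternation tracks the final sound of the stem — -zud when the stem ends in a consonant (*petoges*, *ehker*); -ja when the stem ends in a vowel (*ezuji*, *je*, *hipa*).
*a*: final sound = /a/, a vowel → -ja → *aja*.
Since the final sound of *dodar* is /r/ (a consonant), it takes -zud, giving *dodarzud*.

aja, dodarzud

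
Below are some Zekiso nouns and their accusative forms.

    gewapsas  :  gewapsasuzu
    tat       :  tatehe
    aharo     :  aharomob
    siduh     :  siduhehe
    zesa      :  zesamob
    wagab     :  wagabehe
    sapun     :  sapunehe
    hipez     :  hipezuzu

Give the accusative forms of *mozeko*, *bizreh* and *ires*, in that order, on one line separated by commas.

Looking at the final sound of each stem: -uzu when the stem ends in a sibilant (*gewapsas*, *hipez*); -ehe when the stem ends in a non-sibilant consonant (*tat*, *siduh*, *wagab*, *sapun*); -mob when the stem ends in a vowel (*aharo*, *zesa*).
The final sound of *mozeko* is /o/, which is a vowel, so the suffix is -mob, giving *mozekomob*.
*bizreh* — final sound /h/ (a non-sibilant consonant) → -ehe → *bizrehehe*.
The final sound of *ires* is /s/, which is a sibilant, so the suffix is -uzu, giving *iresuzu*.

mozekomob, bizrehehe, iresuzu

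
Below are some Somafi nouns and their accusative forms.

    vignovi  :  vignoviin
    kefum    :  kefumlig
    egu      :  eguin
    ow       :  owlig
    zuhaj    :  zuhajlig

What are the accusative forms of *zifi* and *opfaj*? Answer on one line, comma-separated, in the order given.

zifiin, opfajlig

The alternation tracks the final sound of the stem — -lig when the stem ends in a consonant (*kefum*, *ow*, *zuhaj*); -in when the stem ends in a vowel (*vignovi*, *egu*).
Since the final sound of *zifi* is /i/ (a vowel), it takes -in, giving *zifiin*.
The final sound of *opfaj* is /j/, which is a consonant, so the suffix is -lig, giving *opfajlig*.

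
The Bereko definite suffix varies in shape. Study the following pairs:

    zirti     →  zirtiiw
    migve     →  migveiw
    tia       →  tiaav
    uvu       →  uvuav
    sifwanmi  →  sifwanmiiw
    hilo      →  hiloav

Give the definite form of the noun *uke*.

ukeiw

Looking at the last vowel of each stem: -iw when the last vowel of the stem is a front vowel (*zirti*, *migve*, *sifwanmi*); -av when the last vowel of the stem is a back vowel (*tia*, *uvu*, *hilo*).
The last vowel of *uke* is /e/, which is a front vowel, so the suffix is -iw, giving *ukeiw*.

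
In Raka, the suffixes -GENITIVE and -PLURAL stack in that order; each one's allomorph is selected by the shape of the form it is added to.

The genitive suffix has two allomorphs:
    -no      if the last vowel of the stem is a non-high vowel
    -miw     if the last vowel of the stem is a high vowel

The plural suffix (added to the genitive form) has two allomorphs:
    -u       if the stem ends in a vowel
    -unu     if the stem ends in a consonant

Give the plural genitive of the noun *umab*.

The last vowel of *umab* is /a/, which is a non-high vowel, so the genitive suffix is -no, giving *umabno*.
Since the final sound of the genitive form *umabno* is /o/ (a vowel), it takes -u, giving *umabnou*.

umabnou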